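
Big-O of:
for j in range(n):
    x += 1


Per nesting level: O(n) = O(n)
Complexity: O(n)


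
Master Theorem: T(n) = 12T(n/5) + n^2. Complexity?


a=12, b=5, c=2. log_5(12)=1.544 < c=2. Case 3: O(n^c) = O(n^2)
Complexity: O(n^2)


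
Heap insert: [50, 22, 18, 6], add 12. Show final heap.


Append 12: [50, 22, 18, 6, 12]
Bubble up: no swaps needed
Result: [50, 22, 18, 6, 12]


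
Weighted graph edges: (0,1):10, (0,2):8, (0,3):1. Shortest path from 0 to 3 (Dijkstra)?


Dijkstra from 0:
Distances: {0: 0, 1: 10, 2: 8, 3: 1}
Shortest distance to 3 = 1, path = [0, 3]


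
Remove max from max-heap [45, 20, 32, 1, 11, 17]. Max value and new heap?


Max = 45
Replace root with last, heapify down
Resulting heap: [32, 20, 17, 1, 11]


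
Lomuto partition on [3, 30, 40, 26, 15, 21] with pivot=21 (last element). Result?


Elements <= 21 go left of pivot.
Result: [3, 15, 21, 26, 30, 40], pivot at index 2


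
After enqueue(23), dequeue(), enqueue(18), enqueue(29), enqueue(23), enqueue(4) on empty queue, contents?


enqueue(23) -> [23]
dequeue() returns 23 -> []
enqueue(18) -> [18]
enqueue(29) -> [18, 29]
enqueue(23) -> [18, 29, 23]
enqueue(4) -> [18, 29, 23, 4]
Final queue (front to back): [18, 29, 23, 4]


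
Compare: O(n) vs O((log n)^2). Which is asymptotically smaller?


polylogarithmic grows slower than linear
O((log n)^2) is asymptotically smaller; O(n) grows faster


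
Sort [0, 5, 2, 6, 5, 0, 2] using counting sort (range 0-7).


Count array: [2, 0, 2, 0, 0, 2, 1, 0]
Reconstruct: [0, 0, 2, 2, 5, 5, 6]


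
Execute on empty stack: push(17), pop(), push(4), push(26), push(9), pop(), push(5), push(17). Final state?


push(17) -> [17]
pop() returns 17 -> []
push(4) -> [4]
push(26) -> [4, 26]
push(9) -> [4, 26, 9]
pop() returns 9 -> [4, 26]
push(5) -> [4, 26, 5]
push(17) -> [4, 26, 5, 17]
Final stack (bottom to top): [4, 26, 5, 17]


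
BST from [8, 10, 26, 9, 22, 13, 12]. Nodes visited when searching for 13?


BST root = 8
Search for 13: compare at each node
Path: [8, 10, 26, 22, 13]


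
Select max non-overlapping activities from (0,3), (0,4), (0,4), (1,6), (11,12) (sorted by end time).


Greedy: pick earliest-ending, then skip overlaps.
Selected (2 activities): [(0, 3), (11, 12)]


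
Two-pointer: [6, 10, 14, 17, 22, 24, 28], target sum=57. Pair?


Two pointers: lo=0, hi=6
No pair sums to 57


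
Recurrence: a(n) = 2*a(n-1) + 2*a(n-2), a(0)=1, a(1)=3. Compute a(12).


Build bottom-up:
...a(10)=24960, a(11)=68192, a(12)=2*68192+2*24960=186304


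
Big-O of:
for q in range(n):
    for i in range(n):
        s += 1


Per nesting level: O(n) * O(n) = O(n^2)
Complexity: O(n^2)


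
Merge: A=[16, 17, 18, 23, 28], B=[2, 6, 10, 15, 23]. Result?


Compare heads, take smaller each step.
Merged: [2, 6, 10, 15, 16, 17, 18, 23, 23, 28]


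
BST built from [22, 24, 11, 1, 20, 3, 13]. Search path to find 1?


BST root = 22
Search for 1: compare at each node
Path: [22, 11, 1]


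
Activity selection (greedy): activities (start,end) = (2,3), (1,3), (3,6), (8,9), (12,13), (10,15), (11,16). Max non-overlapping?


Greedy: pick earliest-ending, then skip overlaps.
Selected (4 activities): [(2, 3), (3, 6), (8, 9), (12, 13)]


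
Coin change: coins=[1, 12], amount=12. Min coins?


dp[0]=0; dp[i]=1+min(dp[i-c] for c in coins)
...dp[7]=7, dp[8]=8, dp[9]=9, dp[10]=10, dp[11]=11, dp[12]=1
Minimum coins for 12 = 1


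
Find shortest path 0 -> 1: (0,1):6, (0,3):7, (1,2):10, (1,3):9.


Dijkstra from 0:
Distances: {0: 0, 1: 6, 2: 16, 3: 7}
Shortest distance to 1 = 6, path = [0, 1]


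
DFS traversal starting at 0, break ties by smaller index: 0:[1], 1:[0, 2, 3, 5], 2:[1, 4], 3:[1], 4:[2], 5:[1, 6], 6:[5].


DFS stack-based: start with [0]
Visit order: [0, 1, 2, 4, 3, 5, 6]


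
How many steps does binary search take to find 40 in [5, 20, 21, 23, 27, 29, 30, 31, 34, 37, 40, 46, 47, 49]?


Search for 40:
[0,13] mid=6 arr[6]=30
[7,13] mid=10 arr[10]=40
Total: 2 comparisons


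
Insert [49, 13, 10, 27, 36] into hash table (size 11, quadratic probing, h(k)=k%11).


Insertions: 49->slot 5; 13->slot 2; 10->slot 10; 27->slot 6; 36->slot 3
Table: [None, None, 13, 36, None, 49, 27, None, None, None, 10]


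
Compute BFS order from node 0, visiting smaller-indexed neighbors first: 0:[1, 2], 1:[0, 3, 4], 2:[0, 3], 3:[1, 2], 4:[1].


BFS queue: start with [0]
Visit order: [0, 1, 2, 3, 4]


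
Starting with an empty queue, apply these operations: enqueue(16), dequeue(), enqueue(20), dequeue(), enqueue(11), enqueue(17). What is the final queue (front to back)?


enqueue(16) -> [16]
dequeue() returns 16 -> []
enqueue(20) -> [20]
dequeue() returns 20 -> []
enqueue(11) -> [11]
enqueue(17) -> [11, 17]
Final queue (front to back): [11, 17]


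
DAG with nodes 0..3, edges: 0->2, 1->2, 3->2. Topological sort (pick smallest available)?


Kahn's algorithm, process smallest node first
Order: [0, 1, 3, 2]


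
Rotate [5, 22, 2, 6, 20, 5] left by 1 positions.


Left rotate by 1: [22, 2, 6, 20, 5, 5]


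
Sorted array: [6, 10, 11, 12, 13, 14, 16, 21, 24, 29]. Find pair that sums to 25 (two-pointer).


Two pointers: lo=0, hi=9
Found pair: (11, 14) summing to 25


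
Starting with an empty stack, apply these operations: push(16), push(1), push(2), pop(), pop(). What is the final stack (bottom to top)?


push(16) -> [16]
push(1) -> [16, 1]
push(2) -> [16, 1, 2]
pop() returns 2 -> [16, 1]
pop() returns 1 -> [16]
Final stack (bottom to top): [16]


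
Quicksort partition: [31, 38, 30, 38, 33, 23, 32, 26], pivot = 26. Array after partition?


Elements <= 26 go left of pivot.
Result: [23, 26, 30, 38, 33, 31, 32, 38], pivot at index 1


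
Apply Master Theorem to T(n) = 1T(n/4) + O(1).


a=1, b=4, c=0. log_4(1)=0 = c=0. Case 2: O(n^c log n) = O(log n)
Complexity: O(log n)


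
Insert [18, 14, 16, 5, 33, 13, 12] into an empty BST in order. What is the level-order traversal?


Root = 18; build tree by BST insertion.
Level-Order traversal: [18, 14, 33, 5, 16, 13, 12]


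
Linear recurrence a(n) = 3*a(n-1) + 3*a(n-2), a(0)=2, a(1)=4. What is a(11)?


Build bottom-up:
...a(9)=197154, a(10)=747468, a(11)=3*747468+3*197154=2833866


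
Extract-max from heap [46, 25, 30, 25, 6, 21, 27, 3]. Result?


Max = 46
Replace root with last, heapify down
Resulting heap: [30, 25, 27, 25, 6, 21, 3]


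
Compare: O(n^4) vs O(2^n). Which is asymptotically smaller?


quartic grows slower than exponential
O(n^4) is asymptotically smaller; O(2^n) grows faster


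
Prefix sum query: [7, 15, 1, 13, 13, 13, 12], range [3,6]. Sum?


Prefix sums: [0, 7, 22, 23, 36, 49, 62, 74]
Sum[3..6] = prefix[7] - prefix[3] = 74 - 23 = 51


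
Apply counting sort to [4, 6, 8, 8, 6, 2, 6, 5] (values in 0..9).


Count array: [0, 0, 1, 0, 1, 1, 3, 0, 2, 0]
Reconstruct: [2, 4, 5, 6, 6, 6, 8, 8]


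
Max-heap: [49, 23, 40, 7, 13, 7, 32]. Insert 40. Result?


Append 40: [49, 23, 40, 7, 13, 7, 32, 40]
Bubble up: swap idx 7(40) with idx 3(7); swap idx 3(40) with idx 1(23)
Result: [49, 40, 40, 23, 13, 7, 32, 7]


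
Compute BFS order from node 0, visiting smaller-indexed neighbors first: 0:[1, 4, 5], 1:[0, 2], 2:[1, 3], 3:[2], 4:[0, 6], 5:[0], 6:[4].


BFS queue: start with [0]
Visit order: [0, 1, 4, 5, 2, 6, 3]


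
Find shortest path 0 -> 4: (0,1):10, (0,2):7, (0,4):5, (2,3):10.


Dijkstra from 0:
Distances: {0: 0, 1: 10, 2: 7, 3: 17, 4: 5}
Shortest distance to 4 = 5, path = [0, 4]


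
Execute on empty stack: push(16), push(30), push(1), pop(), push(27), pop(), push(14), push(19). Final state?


push(16) -> [16]
push(30) -> [16, 30]
push(1) -> [16, 30, 1]
pop() returns 1 -> [16, 30]
push(27) -> [16, 30, 27]
pop() returns 27 -> [16, 30]
push(14) -> [16, 30, 14]
push(19) -> [16, 30, 14, 19]
Final stack (bottom to top): [16, 30, 14, 19]


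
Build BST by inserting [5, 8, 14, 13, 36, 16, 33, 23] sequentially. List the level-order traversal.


Root = 5; build tree by BST insertion.
Level-Order traversal: [5, 8, 14, 13, 36, 16, 33, 23]


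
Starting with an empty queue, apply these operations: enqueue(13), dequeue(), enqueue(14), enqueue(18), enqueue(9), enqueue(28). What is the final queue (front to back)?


enqueue(13) -> [13]
dequeue() returns 13 -> []
enqueue(14) -> [14]
enqueue(18) -> [14, 18]
enqueue(9) -> [14, 18, 9]
enqueue(28) -> [14, 18, 9, 28]
Final queue (front to back): [14, 18, 9, 28]


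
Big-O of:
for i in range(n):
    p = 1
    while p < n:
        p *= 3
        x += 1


Per nesting level: O(n) * O(log n) = O(n log n)
Complexity: O(n log n)


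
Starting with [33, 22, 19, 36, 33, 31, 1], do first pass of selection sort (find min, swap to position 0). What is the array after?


After one pass: [1, 22, 19, 36, 33, 31, 33]


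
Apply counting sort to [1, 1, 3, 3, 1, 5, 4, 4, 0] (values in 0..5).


Count array: [1, 3, 0, 2, 2, 1]
Reconstruct: [0, 1, 1, 1, 3, 3, 4, 4, 5]


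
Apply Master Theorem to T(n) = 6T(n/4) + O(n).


a=6, b=4, c=1. log_4(6)=1.292 > c=1. Case 1: O(n^log_b(a)) = O(n^1.292)
Complexity: O(n^1.292)


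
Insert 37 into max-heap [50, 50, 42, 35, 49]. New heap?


Append 37: [50, 50, 42, 35, 49, 37]
Bubble up: no swaps needed
Result: [50, 50, 42, 35, 49, 37]


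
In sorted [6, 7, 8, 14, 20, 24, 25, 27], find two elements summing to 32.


Two pointers: lo=0, hi=7
Found pair: (7, 25) summing to 32


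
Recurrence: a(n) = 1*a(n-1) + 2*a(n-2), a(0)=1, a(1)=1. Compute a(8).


Build bottom-up:
...a(6)=43, a(7)=85, a(8)=1*85+2*43=171


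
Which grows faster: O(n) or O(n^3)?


linear grows slower than cubic
O(n) is asymptotically smaller; O(n^3) grows faster


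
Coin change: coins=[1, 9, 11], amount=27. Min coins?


dp[0]=0; dp[i]=1+min(dp[i-c] for c in coins)
...dp[22]=2, dp[23]=3, dp[24]=4, dp[25]=5, dp[26]=6, dp[27]=3
Minimum coins for 27 = 3


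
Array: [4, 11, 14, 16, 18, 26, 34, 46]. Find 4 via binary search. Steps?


Search for 4:
[0,7] mid=3 arr[3]=16
[0,2] mid=1 arr[1]=11
[0,0] mid=0 arr[0]=4
Total: 3 comparisons


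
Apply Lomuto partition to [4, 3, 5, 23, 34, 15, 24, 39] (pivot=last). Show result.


Elements <= 39 go left of pivot.
Result: [4, 3, 5, 23, 34, 15, 24, 39], pivot at index 7


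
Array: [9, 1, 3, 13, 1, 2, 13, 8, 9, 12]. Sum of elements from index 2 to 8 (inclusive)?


Prefix sums: [0, 9, 10, 13, 26, 27, 29, 42, 50, 59, 71]
Sum[2..8] = prefix[9] - prefix[2] = 59 - 10 = 49


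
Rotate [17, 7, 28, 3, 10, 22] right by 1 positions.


Right rotate by 1: [22, 17, 7, 28, 3, 10]


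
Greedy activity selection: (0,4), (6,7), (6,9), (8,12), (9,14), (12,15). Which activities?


Greedy: pick earliest-ending, then skip overlaps.
Selected (4 activities): [(0, 4), (6, 7), (8, 12), (12, 15)]


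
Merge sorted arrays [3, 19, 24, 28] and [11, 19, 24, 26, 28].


Compare heads, take smaller each step.
Merged: [3, 11, 19, 19, 24, 24, 26, 28, 28]


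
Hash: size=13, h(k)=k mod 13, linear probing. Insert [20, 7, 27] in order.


Insertions: 20->slot 7; 7->slot 8; 27->slot 1
Table: [None, 27, None, None, None, None, None, 20, 7, None, None, None, None]


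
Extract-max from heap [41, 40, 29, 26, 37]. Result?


Max = 41
Replace root with last, heapify down
Resulting heap: [40, 37, 29, 26]


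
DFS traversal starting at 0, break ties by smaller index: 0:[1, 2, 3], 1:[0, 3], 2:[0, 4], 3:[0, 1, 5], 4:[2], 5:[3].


DFS stack-based: start with [0]
Visit order: [0, 1, 3, 5, 2, 4]


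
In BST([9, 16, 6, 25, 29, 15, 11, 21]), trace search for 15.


BST root = 9
Search for 15: compare at each node
Path: [9, 16, 15]


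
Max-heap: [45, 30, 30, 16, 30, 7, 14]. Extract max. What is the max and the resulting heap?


Max = 45
Replace root with last, heapify down
Resulting heap: [30, 30, 30, 16, 14, 7]


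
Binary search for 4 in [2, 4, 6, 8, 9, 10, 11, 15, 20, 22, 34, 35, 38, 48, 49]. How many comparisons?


Search for 4:
[0,14] mid=7 arr[7]=15
[0,6] mid=3 arr[3]=8
[0,2] mid=1 arr[1]=4
Total: 3 comparisons


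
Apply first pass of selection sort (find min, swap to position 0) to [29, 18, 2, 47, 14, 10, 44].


After one pass: [2, 18, 29, 47, 14, 10, 44]


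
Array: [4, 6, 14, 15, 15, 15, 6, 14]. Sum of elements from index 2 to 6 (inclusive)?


Prefix sums: [0, 4, 10, 24, 39, 54, 69, 75, 89]
Sum[2..6] = prefix[7] - prefix[2] = 75 - 10 = 65


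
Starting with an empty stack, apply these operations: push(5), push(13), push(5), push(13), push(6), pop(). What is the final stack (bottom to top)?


push(5) -> [5]
push(13) -> [5, 13]
push(5) -> [5, 13, 5]
push(13) -> [5, 13, 5, 13]
push(6) -> [5, 13, 5, 13, 6]
pop() returns 6 -> [5, 13, 5, 13]
Final stack (bottom to top): [5, 13, 5, 13]


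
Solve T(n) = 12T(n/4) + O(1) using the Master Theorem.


a=12, b=4, c=0. log_4(12)=1.792 > c=0. Case 1: O(n^log_b(a)) = O(n^1.792)
Complexity: O(n^1.792)


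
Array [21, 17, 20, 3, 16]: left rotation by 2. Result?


Left rotate by 2: [20, 3, 16, 21, 17]


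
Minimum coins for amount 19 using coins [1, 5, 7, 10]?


dp[0]=0; dp[i]=1+min(dp[i-c] for c in coins)
...dp[14]=2, dp[15]=2, dp[16]=3, dp[17]=2, dp[18]=3, dp[19]=3
Minimum coins for 19 = 3


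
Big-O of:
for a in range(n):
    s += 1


Per nesting level: O(n) = O(n)
Complexity: O(n)


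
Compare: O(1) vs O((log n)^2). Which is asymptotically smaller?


constant grows slower than polylogarithmic
O(1) is asymptotically smaller; O((log n)^2) grows faster


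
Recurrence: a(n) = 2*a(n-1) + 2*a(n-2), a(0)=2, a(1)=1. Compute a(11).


Build bottom-up:
...a(9)=6032, a(10)=16480, a(11)=2*16480+2*6032=45024


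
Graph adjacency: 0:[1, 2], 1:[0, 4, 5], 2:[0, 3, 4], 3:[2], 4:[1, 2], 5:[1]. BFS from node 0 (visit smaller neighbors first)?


BFS queue: start with [0]
Visit order: [0, 1, 2, 4, 5, 3]


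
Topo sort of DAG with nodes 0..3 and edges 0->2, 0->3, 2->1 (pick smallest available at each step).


Kahn's algorithm, process smallest node first
Order: [0, 2, 1, 3]


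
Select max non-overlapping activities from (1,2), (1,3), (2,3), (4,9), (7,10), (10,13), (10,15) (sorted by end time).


Greedy: pick earliest-ending, then skip overlaps.
Selected (4 activities): [(1, 2), (2, 3), (4, 9), (10, 13)]


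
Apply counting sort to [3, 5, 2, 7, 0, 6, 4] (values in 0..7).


Count array: [1, 0, 1, 1, 1, 1, 1, 1]
Reconstruct: [0, 2, 3, 4, 5, 6, 7]


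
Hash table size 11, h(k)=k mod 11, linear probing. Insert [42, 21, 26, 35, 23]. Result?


Insertions: 42->slot 9; 21->slot 10; 26->slot 4; 35->slot 2; 23->slot 1
Table: [None, 23, 35, None, 26, None, None, None, None, 42, 21]


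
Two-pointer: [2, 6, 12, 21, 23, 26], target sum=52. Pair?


Two pointers: lo=0, hi=5
No pair sums to 52


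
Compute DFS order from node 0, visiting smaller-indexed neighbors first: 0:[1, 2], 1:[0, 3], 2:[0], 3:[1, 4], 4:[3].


DFS stack-based: start with [0]
Visit order: [0, 1, 3, 4, 2]


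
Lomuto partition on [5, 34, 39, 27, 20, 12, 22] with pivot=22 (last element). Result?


Elements <= 22 go left of pivot.
Result: [5, 20, 12, 22, 34, 39, 27], pivot at index 3


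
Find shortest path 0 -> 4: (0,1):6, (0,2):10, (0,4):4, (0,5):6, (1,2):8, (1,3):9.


Dijkstra from 0:
Distances: {0: 0, 1: 6, 2: 10, 3: 15, 4: 4, 5: 6}
Shortest distance to 4 = 4, path = [0, 4]


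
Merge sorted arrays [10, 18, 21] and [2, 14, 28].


Compare heads, take smaller each step.
Merged: [2, 10, 14, 18, 21, 28]


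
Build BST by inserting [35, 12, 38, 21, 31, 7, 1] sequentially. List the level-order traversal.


Root = 35; build tree by BST insertion.
Level-Order traversal: [35, 12, 38, 7, 21, 1, 31]


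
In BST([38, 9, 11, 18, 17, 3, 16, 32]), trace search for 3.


BST root = 38
Search for 3: compare at each node
Path: [38, 9, 3]


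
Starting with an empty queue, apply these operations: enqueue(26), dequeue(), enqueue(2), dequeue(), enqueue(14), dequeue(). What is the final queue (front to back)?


enqueue(26) -> [26]
dequeue() returns 26 -> []
enqueue(2) -> [2]
dequeue() returns 2 -> []
enqueue(14) -> [14]
dequeue() returns 14 -> []
Final queue (front to back): []


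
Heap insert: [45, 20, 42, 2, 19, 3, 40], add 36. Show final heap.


Append 36: [45, 20, 42, 2, 19, 3, 40, 36]
Bubble up: swap idx 7(36) with idx 3(2); swap idx 3(36) with idx 1(20)
Result: [45, 36, 42, 20, 19, 3, 40, 2]


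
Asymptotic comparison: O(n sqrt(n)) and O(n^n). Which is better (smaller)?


n^1.5 grows slower than n^n
O(n sqrt(n)) is asymptotically smaller; O(n^n) grows faster


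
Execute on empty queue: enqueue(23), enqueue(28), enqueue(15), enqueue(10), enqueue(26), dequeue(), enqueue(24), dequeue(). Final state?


enqueue(23) -> [23]
enqueue(28) -> [23, 28]
enqueue(15) -> [23, 28, 15]
enqueue(10) -> [23, 28, 15, 10]
enqueue(26) -> [23, 28, 15, 10, 26]
dequeue() returns 23 -> [28, 15, 10, 26]
enqueue(24) -> [28, 15, 10, 26, 24]
dequeue() returns 28 -> [15, 10, 26, 24]
Final queue (front to back): [15, 10, 26, 24]


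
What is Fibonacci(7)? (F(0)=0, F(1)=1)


F(n)=F(n-1)+F(n-2)
...F(5)=5, F(6)=8, F(7)=13


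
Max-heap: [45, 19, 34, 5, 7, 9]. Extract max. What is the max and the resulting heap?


Max = 45
Replace root with last, heapify down
Resulting heap: [34, 19, 9, 5, 7]


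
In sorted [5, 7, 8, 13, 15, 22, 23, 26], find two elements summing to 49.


Two pointers: lo=0, hi=7
Found pair: (23, 26) summing to 49


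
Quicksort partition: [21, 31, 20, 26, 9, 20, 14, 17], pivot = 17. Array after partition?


Elements <= 17 go left of pivot.
Result: [9, 14, 17, 26, 21, 20, 31, 20], pivot at index 2


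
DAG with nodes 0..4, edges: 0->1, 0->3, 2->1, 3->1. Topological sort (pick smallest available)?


Kahn's algorithm, process smallest node first
Order: [0, 2, 3, 1, 4]


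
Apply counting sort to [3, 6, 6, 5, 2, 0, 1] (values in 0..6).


Count array: [1, 1, 1, 1, 0, 1, 2]
Reconstruct: [0, 1, 2, 3, 5, 6, 6]


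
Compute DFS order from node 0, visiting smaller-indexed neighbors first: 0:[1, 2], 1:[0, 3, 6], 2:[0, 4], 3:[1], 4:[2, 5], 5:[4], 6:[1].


DFS stack-based: start with [0]
Visit order: [0, 1, 3, 6, 2, 4, 5]


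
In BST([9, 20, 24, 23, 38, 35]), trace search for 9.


BST root = 9
Search for 9: compare at each node
Path: [9]


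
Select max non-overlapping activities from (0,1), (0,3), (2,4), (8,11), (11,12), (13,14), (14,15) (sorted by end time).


Greedy: pick earliest-ending, then skip overlaps.
Selected (6 activities): [(0, 1), (2, 4), (8, 11), (11, 12), (13, 14), (14, 15)]


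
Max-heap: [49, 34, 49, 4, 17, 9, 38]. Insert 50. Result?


Append 50: [49, 34, 49, 4, 17, 9, 38, 50]
Bubble up: swap idx 7(50) with idx 3(4); swap idx 3(50) with idx 1(34); swap idx 1(50) with idx 0(49)
Result: [50, 49, 49, 34, 17, 9, 38, 4]


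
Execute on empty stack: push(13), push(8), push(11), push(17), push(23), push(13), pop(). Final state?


push(13) -> [13]
push(8) -> [13, 8]
push(11) -> [13, 8, 11]
push(17) -> [13, 8, 11, 17]
push(23) -> [13, 8, 11, 17, 23]
push(13) -> [13, 8, 11, 17, 23, 13]
pop() returns 13 -> [13, 8, 11, 17, 23]
Final stack (bottom to top): [13, 8, 11, 17, 23]


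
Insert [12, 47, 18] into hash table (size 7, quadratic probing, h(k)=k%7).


Insertions: 12->slot 5; 47->slot 6; 18->slot 4
Table: [None, None, None, None, 18, 12, 47]


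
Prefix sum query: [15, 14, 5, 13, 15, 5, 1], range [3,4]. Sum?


Prefix sums: [0, 15, 29, 34, 47, 62, 67, 68]
Sum[3..4] = prefix[5] - prefix[3] = 62 - 34 = 28


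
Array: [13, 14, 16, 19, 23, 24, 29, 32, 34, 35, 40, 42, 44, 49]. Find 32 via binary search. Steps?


Search for 32:
[0,13] mid=6 arr[6]=29
[7,13] mid=10 arr[10]=40
[7,9] mid=8 arr[8]=34
[7,7] mid=7 arr[7]=32
Total: 4 comparisons


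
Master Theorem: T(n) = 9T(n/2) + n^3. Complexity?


a=9, b=2, c=3. log_2(9)=3.170 > c=3. Case 1: O(n^log_b(a)) = O(n^3.170)
Complexity: O(n^3.170)


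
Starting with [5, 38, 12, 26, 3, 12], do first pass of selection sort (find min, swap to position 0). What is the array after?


After one pass: [3, 38, 12, 26, 5, 12]


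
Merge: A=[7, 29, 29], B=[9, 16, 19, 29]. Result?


Compare heads, take smaller each step.
Merged: [7, 9, 16, 19, 29, 29, 29]


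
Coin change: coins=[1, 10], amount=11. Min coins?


dp[0]=0; dp[i]=1+min(dp[i-c] for c in coins)
...dp[6]=6, dp[7]=7, dp[8]=8, dp[9]=9, dp[10]=1, dp[11]=2
Minimum coins for 11 = 2


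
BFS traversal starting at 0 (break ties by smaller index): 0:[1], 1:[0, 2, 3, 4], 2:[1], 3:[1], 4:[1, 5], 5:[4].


BFS queue: start with [0]
Visit order: [0, 1, 2, 3, 4, 5]


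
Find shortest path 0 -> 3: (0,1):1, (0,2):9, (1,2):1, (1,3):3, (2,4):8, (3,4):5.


Dijkstra from 0:
Distances: {0: 0, 1: 1, 2: 2, 3: 4, 4: 9}
Shortest distance to 3 = 4, path = [0, 1, 3]


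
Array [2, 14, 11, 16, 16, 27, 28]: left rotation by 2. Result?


Left rotate by 2: [11, 16, 16, 27, 28, 2, 14]


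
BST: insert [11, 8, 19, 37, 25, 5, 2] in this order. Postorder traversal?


Root = 11; build tree by BST insertion.
Postorder traversal: [2, 5, 8, 25, 37, 19, 11]


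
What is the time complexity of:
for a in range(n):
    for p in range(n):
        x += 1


Per nesting level: O(n) * O(n) = O(n^2)
Complexity: O(n^2)


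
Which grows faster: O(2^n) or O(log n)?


logarithmic grows slower than exponential
O(log n) is asymptotically smaller; O(2^n) grows faster


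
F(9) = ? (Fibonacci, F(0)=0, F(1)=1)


F(n)=F(n-1)+F(n-2)
...F(7)=13, F(8)=21, F(9)=34


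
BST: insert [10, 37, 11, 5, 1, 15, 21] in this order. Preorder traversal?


Root = 10; build tree by BST insertion.
Preorder traversal: [10, 5, 1, 37, 11, 15, 21]


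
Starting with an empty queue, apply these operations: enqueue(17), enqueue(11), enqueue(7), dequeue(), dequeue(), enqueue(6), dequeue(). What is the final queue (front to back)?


enqueue(17) -> [17]
enqueue(11) -> [17, 11]
enqueue(7) -> [17, 11, 7]
dequeue() returns 17 -> [11, 7]
dequeue() returns 11 -> [7]
enqueue(6) -> [7, 6]
dequeue() returns 7 -> [6]
Final queue (front to back): [6]


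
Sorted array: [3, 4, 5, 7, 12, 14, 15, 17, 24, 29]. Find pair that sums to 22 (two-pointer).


Two pointers: lo=0, hi=9
Found pair: (5, 17) summing to 22


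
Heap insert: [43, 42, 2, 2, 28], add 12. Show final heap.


Append 12: [43, 42, 2, 2, 28, 12]
Bubble up: swap idx 5(12) with idx 2(2)
Result: [43, 42, 12, 2, 28, 2]


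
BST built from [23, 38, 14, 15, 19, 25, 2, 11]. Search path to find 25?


BST root = 23
Search for 25: compare at each node
Path: [23, 38, 25]


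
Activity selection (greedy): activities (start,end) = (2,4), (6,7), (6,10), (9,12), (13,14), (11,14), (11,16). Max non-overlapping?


Greedy: pick earliest-ending, then skip overlaps.
Selected (4 activities): [(2, 4), (6, 7), (9, 12), (13, 14)]


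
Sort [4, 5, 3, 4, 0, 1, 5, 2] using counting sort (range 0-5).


Count array: [1, 1, 1, 1, 2, 2]
Reconstruct: [0, 1, 2, 3, 4, 4, 5, 5]


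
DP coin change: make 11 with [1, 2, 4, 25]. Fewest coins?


dp[0]=0; dp[i]=1+min(dp[i-c] for c in coins)
...dp[6]=2, dp[7]=3, dp[8]=2, dp[9]=3, dp[10]=3, dp[11]=4
Minimum coins for 11 = 4


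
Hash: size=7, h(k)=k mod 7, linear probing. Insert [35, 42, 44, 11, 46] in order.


Insertions: 35->slot 0; 42->slot 1; 44->slot 2; 11->slot 4; 46->slot 5
Table: [35, 42, 44, None, 11, 46, None]


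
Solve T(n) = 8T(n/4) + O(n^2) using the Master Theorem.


a=8, b=4, c=2. log_4(8)=1.5 < c=2. Case 3: O(n^c) = O(n^2)
Complexity: O(n^2)


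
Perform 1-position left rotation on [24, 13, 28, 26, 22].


Left rotate by 1: [13, 28, 26, 22, 24]


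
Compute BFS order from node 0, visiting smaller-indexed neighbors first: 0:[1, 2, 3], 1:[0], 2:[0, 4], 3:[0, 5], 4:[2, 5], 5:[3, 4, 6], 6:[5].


BFS queue: start with [0]
Visit order: [0, 1, 2, 3, 4, 5, 6]


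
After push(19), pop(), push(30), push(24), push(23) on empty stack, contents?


push(19) -> [19]
pop() returns 19 -> []
push(30) -> [30]
push(24) -> [30, 24]
push(23) -> [30, 24, 23]
Final stack (bottom to top): [30, 24, 23]


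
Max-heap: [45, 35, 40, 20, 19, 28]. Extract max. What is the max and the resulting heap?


Max = 45
Replace root with last, heapify down
Resulting heap: [40, 35, 28, 20, 19]


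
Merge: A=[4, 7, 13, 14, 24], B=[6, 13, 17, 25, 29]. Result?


Compare heads, take smaller each step.
Merged: [4, 6, 7, 13, 13, 14, 17, 24, 25, 29]


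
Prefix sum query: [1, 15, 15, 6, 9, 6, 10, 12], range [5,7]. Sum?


Prefix sums: [0, 1, 16, 31, 37, 46, 52, 62, 74]
Sum[5..7] = prefix[8] - prefix[5] = 74 - 46 = 28


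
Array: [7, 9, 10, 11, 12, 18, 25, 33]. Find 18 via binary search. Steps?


Search for 18:
[0,7] mid=3 arr[3]=11
[4,7] mid=5 arr[5]=18
Total: 2 comparisons


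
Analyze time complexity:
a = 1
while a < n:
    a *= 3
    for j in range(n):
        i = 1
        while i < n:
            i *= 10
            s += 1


Per nesting level: O(log n) * O(n) * O(log n) = O(n (log n)^2)
Complexity: O(n (log n)^2)


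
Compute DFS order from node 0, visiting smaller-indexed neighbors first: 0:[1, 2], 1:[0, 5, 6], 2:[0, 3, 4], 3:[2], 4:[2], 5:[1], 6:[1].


DFS stack-based: start with [0]
Visit order: [0, 1, 5, 6, 2, 3, 4]


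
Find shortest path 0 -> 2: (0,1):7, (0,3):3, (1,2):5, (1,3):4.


Dijkstra from 0:
Distances: {0: 0, 1: 7, 2: 12, 3: 3}
Shortest distance to 2 = 12, path = [0, 1, 2]


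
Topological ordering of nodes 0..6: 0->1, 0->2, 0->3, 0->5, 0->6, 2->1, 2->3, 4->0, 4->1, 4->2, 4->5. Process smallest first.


Kahn's algorithm, process smallest node first
Order: [4, 0, 2, 1, 3, 5, 6]


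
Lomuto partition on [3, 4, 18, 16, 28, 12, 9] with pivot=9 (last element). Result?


Elements <= 9 go left of pivot.
Result: [3, 4, 9, 16, 28, 12, 18], pivot at index 2


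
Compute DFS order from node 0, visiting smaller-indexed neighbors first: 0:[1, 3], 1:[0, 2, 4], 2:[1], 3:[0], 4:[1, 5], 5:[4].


DFS stack-based: start with [0]
Visit order: [0, 1, 2, 4, 5, 3]


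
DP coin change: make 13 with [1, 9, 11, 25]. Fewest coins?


dp[0]=0; dp[i]=1+min(dp[i-c] for c in coins)
...dp[8]=8, dp[9]=1, dp[10]=2, dp[11]=1, dp[12]=2, dp[13]=3
Minimum coins for 13 = 3


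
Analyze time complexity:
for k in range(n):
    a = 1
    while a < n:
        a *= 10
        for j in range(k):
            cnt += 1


Per nesting level: O(n) * O(log n) * O(n) [triangular over k] = O(n^2 log n)
Complexity: O(n^2 log n)


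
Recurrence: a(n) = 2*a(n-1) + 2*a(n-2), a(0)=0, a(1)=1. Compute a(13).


Build bottom-up:
...a(11)=18272, a(12)=49920, a(13)=2*49920+2*18272=136384


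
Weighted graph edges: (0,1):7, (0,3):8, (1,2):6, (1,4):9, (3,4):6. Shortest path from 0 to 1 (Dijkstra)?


Dijkstra from 0:
Distances: {0: 0, 1: 7, 2: 13, 3: 8, 4: 14}
Shortest distance to 1 = 7, path = [0, 1]


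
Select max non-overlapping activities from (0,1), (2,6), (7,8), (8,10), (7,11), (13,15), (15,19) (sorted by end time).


Greedy: pick earliest-ending, then skip overlaps.
Selected (6 activities): [(0, 1), (2, 6), (7, 8), (8, 10), (13, 15), (15, 19)]


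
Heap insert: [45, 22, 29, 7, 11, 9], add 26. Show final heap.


Append 26: [45, 22, 29, 7, 11, 9, 26]
Bubble up: no swaps needed
Result: [45, 22, 29, 7, 11, 9, 26]


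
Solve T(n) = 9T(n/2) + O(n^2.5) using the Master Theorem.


a=9, b=2, c=2.5. log_2(9)=3.170 > c=2.5. Case 1: O(n^log_b(a)) = O(n^3.170)
Complexity: O(n^3.170)


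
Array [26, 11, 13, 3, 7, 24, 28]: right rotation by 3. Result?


Right rotate by 3: [7, 24, 28, 26, 11, 13, 3]


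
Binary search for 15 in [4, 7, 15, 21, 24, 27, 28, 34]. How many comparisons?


Search for 15:
[0,7] mid=3 arr[3]=21
[0,2] mid=1 arr[1]=7
[2,2] mid=2 arr[2]=15
Total: 3 comparisons


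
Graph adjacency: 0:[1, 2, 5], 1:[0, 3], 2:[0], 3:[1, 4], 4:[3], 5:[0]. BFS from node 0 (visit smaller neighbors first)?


BFS queue: start with [0]
Visit order: [0, 1, 2, 5, 3, 4]


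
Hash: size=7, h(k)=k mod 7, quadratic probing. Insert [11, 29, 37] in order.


Insertions: 11->slot 4; 29->slot 1; 37->slot 2
Table: [None, 29, 37, None, 11, None, None]


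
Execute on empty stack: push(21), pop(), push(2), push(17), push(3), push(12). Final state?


push(21) -> [21]
pop() returns 21 -> []
push(2) -> [2]
push(17) -> [2, 17]
push(3) -> [2, 17, 3]
push(12) -> [2, 17, 3, 12]
Final stack (bottom to top): [2, 17, 3, 12]


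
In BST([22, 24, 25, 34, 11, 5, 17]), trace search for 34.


BST root = 22
Search for 34: compare at each node
Path: [22, 24, 25, 34]


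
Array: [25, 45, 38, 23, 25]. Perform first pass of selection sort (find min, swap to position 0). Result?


After one pass: [23, 45, 38, 25, 25]


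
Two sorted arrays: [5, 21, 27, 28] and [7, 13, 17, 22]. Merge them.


Compare heads, take smaller each step.
Merged: [5, 7, 13, 17, 21, 22, 27, 28]


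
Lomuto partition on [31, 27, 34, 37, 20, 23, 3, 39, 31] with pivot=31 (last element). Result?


Elements <= 31 go left of pivot.
Result: [31, 27, 20, 23, 3, 31, 34, 39, 37], pivot at index 5


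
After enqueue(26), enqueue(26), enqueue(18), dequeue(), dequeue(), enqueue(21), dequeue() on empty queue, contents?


enqueue(26) -> [26]
enqueue(26) -> [26, 26]
enqueue(18) -> [26, 26, 18]
dequeue() returns 26 -> [26, 18]
dequeue() returns 26 -> [18]
enqueue(21) -> [18, 21]
dequeue() returns 18 -> [21]
Final queue (front to back): [21]


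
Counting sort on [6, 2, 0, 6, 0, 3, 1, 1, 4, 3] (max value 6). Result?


Count array: [2, 2, 1, 2, 1, 0, 2]
Reconstruct: [0, 0, 1, 1, 2, 3, 3, 4, 6, 6]


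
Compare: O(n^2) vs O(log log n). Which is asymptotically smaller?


double-logarithmic grows slower than quadratic
O(log log n) is asymptotically smaller; O(n^2) grows faster


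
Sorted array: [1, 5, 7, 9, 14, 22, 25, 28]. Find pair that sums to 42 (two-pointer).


Two pointers: lo=0, hi=7
Found pair: (14, 28) summing to 42


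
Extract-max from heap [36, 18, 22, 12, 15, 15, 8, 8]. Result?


Max = 36
Replace root with last, heapify down
Resulting heap: [22, 18, 15, 12, 15, 8, 8]


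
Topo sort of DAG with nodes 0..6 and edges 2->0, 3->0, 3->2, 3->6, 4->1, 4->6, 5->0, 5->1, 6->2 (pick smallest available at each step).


Kahn's algorithm, process smallest node first
Order: [3, 4, 5, 1, 6, 2, 0]


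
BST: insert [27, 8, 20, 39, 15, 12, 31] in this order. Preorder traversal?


Root = 27; build tree by BST insertion.
Preorder traversal: [27, 8, 20, 15, 12, 39, 31]


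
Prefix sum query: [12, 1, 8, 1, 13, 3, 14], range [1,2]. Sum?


Prefix sums: [0, 12, 13, 21, 22, 35, 38, 52]
Sum[1..2] = prefix[3] - prefix[1] = 21 - 12 = 9


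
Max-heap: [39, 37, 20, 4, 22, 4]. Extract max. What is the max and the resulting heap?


Max = 39
Replace root with last, heapify down
Resulting heap: [37, 22, 20, 4, 4]


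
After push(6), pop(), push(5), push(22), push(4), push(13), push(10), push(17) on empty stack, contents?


push(6) -> [6]
pop() returns 6 -> []
push(5) -> [5]
push(22) -> [5, 22]
push(4) -> [5, 22, 4]
push(13) -> [5, 22, 4, 13]
push(10) -> [5, 22, 4, 13, 10]
push(17) -> [5, 22, 4, 13, 10, 17]
Final stack (bottom to top): [5, 22, 4, 13, 10, 17]


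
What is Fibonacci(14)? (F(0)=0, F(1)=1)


F(n)=F(n-1)+F(n-2)
...F(12)=144, F(13)=233, F(14)=377


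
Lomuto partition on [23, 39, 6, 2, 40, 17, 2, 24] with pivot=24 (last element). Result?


Elements <= 24 go left of pivot.
Result: [23, 6, 2, 17, 2, 24, 40, 39], pivot at index 5


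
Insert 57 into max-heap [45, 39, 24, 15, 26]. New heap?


Append 57: [45, 39, 24, 15, 26, 57]
Bubble up: swap idx 5(57) with idx 2(24); swap idx 2(57) with idx 0(45)
Result: [57, 39, 45, 15, 26, 24]


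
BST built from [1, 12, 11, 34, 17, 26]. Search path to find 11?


BST root = 1
Search for 11: compare at each node
Path: [1, 12, 11]


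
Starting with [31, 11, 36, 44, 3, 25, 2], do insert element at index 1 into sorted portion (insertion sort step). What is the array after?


After one pass: [11, 31, 36, 44, 3, 25, 2]


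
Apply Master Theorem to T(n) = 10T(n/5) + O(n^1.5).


a=10, b=5, c=1.5. log_5(10)=1.431 < c=1.5. Case 3: O(n^c) = O(n^1.500)
Complexity: O(n^1.500)


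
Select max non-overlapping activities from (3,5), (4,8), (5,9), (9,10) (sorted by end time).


Greedy: pick earliest-ending, then skip overlaps.
Selected (3 activities): [(3, 5), (5, 9), (9, 10)]


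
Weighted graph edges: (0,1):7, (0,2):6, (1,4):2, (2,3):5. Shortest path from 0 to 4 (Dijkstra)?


Dijkstra from 0:
Distances: {0: 0, 1: 7, 2: 6, 3: 11, 4: 9}
Shortest distance to 4 = 9, path = [0, 1, 4]


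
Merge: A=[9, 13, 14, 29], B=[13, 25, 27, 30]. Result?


Compare heads, take smaller each step.
Merged: [9, 13, 13, 14, 25, 27, 29, 30]


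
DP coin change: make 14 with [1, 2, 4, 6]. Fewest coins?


dp[0]=0; dp[i]=1+min(dp[i-c] for c in coins)
...dp[9]=3, dp[10]=2, dp[11]=3, dp[12]=2, dp[13]=3, dp[14]=3
Minimum coins for 14 = 3


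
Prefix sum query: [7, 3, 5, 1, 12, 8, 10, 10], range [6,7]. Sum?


Prefix sums: [0, 7, 10, 15, 16, 28, 36, 46, 56]
Sum[6..7] = prefix[8] - prefix[6] = 56 - 36 = 20


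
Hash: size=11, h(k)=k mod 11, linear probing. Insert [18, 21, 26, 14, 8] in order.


Insertions: 18->slot 7; 21->slot 10; 26->slot 4; 14->slot 3; 8->slot 8
Table: [None, None, None, 14, 26, None, None, 18, 8, None, 21]


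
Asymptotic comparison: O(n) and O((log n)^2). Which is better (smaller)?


polylogarithmic grows slower than linear
O((log n)^2) is asymptotically smaller; O(n) grows faster


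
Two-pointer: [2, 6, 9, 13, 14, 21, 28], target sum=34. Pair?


Two pointers: lo=0, hi=6
Found pair: (6, 28) summing to 34


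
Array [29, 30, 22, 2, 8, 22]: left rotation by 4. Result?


Left rotate by 4: [8, 22, 29, 30, 22, 2]


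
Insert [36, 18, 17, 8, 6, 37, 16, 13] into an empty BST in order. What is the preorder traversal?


Root = 36; build tree by BST insertion.
Preorder traversal: [36, 18, 17, 8, 6, 16, 13, 37]


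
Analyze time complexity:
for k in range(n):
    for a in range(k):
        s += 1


Per nesting level: O(n) * O(n) [triangular over k] = O(n^2)
Complexity: O(n^2)


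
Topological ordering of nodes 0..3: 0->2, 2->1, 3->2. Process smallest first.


Kahn's algorithm, process smallest node first
Order: [0, 3, 2, 1]


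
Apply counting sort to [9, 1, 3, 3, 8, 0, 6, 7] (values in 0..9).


Count array: [1, 1, 0, 2, 0, 0, 1, 1, 1, 1]
Reconstruct: [0, 1, 3, 3, 6, 7, 8, 9]


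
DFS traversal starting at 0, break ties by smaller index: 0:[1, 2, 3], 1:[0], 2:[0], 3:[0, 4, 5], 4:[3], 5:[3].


DFS stack-based: start with [0]
Visit order: [0, 1, 2, 3, 4, 5]


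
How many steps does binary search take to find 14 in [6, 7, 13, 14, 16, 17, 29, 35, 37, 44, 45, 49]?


Search for 14:
[0,11] mid=5 arr[5]=17
[0,4] mid=2 arr[2]=13
[3,4] mid=3 arr[3]=14
Total: 3 comparisons


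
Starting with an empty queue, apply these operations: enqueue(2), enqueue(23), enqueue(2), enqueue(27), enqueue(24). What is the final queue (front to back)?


enqueue(2) -> [2]
enqueue(23) -> [2, 23]
enqueue(2) -> [2, 23, 2]
enqueue(27) -> [2, 23, 2, 27]
enqueue(24) -> [2, 23, 2, 27, 24]
Final queue (front to back): [2, 23, 2, 27, 24]


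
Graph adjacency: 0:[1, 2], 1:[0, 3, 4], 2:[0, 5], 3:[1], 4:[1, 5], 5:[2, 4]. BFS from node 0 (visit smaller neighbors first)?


BFS queue: start with [0]
Visit order: [0, 1, 2, 3, 4, 5]


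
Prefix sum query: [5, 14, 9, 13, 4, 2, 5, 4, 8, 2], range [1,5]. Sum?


Prefix sums: [0, 5, 19, 28, 41, 45, 47, 52, 56, 64, 66]
Sum[1..5] = prefix[6] - prefix[1] = 47 - 5 = 42


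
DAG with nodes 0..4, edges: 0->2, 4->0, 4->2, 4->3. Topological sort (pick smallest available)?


Kahn's algorithm, process smallest node first
Order: [1, 4, 0, 2, 3]


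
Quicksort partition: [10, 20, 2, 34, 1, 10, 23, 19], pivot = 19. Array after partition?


Elements <= 19 go left of pivot.
Result: [10, 2, 1, 10, 19, 34, 23, 20], pivot at index 4


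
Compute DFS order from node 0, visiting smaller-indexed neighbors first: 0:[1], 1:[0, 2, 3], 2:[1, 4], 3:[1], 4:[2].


DFS stack-based: start with [0]
Visit order: [0, 1, 2, 4, 3]


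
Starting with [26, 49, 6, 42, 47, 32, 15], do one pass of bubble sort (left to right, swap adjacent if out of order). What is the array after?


After one pass: [26, 6, 42, 47, 32, 15, 49]


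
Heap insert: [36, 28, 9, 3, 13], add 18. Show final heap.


Append 18: [36, 28, 9, 3, 13, 18]
Bubble up: swap idx 5(18) with idx 2(9)
Result: [36, 28, 18, 3, 13, 9]


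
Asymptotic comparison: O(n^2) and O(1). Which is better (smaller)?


constant grows slower than quadratic
O(1) is asymptotically smaller; O(n^2) grows faster


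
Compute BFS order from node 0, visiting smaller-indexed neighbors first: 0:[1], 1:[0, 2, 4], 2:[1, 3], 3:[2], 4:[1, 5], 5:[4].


BFS queue: start with [0]
Visit order: [0, 1, 2, 4, 3, 5]


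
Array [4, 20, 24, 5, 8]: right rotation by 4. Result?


Right rotate by 4: [20, 24, 5, 8, 4]


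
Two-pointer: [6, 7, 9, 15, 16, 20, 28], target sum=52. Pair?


Two pointers: lo=0, hi=6
No pair sums to 52


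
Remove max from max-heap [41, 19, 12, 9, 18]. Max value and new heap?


Max = 41
Replace root with last, heapify down
Resulting heap: [19, 18, 12, 9]


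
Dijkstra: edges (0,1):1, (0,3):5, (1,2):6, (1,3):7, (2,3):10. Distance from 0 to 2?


Dijkstra from 0:
Distances: {0: 0, 1: 1, 2: 7, 3: 5}
Shortest distance to 2 = 7, path = [0, 1, 2]


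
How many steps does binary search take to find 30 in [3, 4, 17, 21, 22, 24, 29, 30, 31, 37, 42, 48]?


Search for 30:
[0,11] mid=5 arr[5]=24
[6,11] mid=8 arr[8]=31
[6,7] mid=6 arr[6]=29
[7,7] mid=7 arr[7]=30
Total: 4 comparisons


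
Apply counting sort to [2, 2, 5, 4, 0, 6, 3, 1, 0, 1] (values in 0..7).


Count array: [2, 2, 2, 1, 1, 1, 1, 0]
Reconstruct: [0, 0, 1, 1, 2, 2, 3, 4, 5, 6]


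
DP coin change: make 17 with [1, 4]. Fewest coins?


dp[0]=0; dp[i]=1+min(dp[i-c] for c in coins)
...dp[12]=3, dp[13]=4, dp[14]=5, dp[15]=6, dp[16]=4, dp[17]=5
Minimum coins for 17 = 5


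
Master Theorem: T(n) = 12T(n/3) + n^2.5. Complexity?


a=12, b=3, c=2.5. log_3(12)=2.262 < c=2.5. Case 3: O(n^c) = O(n^2.500)
Complexity: O(n^2.500)


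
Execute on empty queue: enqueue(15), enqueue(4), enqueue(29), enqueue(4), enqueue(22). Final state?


enqueue(15) -> [15]
enqueue(4) -> [15, 4]
enqueue(29) -> [15, 4, 29]
enqueue(4) -> [15, 4, 29, 4]
enqueue(22) -> [15, 4, 29, 4, 22]
Final queue (front to back): [15, 4, 29, 4, 22]


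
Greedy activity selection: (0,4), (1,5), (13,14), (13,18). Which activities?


Greedy: pick earliest-ending, then skip overlaps.
Selected (2 activities): [(0, 4), (13, 14)]


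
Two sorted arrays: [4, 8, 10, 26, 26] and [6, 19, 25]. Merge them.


Compare heads, take smaller each step.
Merged: [4, 6, 8, 10, 19, 25, 26, 26]


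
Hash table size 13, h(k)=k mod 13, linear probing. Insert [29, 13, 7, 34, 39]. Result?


Insertions: 29->slot 3; 13->slot 0; 7->slot 7; 34->slot 8; 39->slot 1
Table: [13, 39, None, 29, None, None, None, 7, 34, None, None, None, None]


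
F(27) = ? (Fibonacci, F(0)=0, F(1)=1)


F(n)=F(n-1)+F(n-2)
...F(25)=75025, F(26)=121393, F(27)=196418


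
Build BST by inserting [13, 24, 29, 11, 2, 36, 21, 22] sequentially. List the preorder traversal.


Root = 13; build tree by BST insertion.
Preorder traversal: [13, 11, 2, 24, 21, 22, 29, 36]
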